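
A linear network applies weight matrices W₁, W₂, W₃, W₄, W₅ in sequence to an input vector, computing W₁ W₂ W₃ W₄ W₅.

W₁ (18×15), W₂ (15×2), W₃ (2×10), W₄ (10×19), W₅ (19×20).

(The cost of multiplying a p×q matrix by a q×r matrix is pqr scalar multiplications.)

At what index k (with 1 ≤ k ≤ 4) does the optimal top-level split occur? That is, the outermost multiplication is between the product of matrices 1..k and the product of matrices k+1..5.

2

Adjacent pairs: W₁W₂ = 18·15·2 = 540; W₂W₃ = 15·2·10 = 300; W₃W₄ = 2·10·19 = 380; W₄W₅ = 10·19·20 = 3800.
Length 3: W₁..W₃: k=1: 0+300+18·15·10=3000; k=2: 540+0+18·2·10=900 → min 900 | W₂..W₄: k=2: 0+380+15·2·19=950; k=3: 300+0+15·10·19=3150 → min 950 | W₃..W₅: k=3: 0+3800+2·10·20=4200; k=4: 380+0+2·19·20=1140 → min 1140.
Length 4: W₁..W₄: k=1: 0+950+18·15·19=6080; k=2: 540+380+18·2·19=1604; k=3: 900+0+18·10·19=4320 → min 1604 | W₂..W₅: k=2: 0+1140+15·2·20=1740; k=3: 300+3800+15·10·20=7100; k=4: 950+0+15·19·20=6650 → min 1740.
Top-level splits: k=1: (W₁..W₁)·(W₂..W₅) → 0+1740+18·15·20 = 7140; k=2: (W₁..W₂)·(W₃..W₅) → 540+1140+18·2·20 = 2400; k=3: (W₁..W₃)·(W₄..W₅) → 900+3800+18·10·20 = 8300; k=4: (W₁..W₄)·(W₅..W₅) → 1604+0+18·19·20 = 8444.
Best split is after W₂, i.e. k = 2.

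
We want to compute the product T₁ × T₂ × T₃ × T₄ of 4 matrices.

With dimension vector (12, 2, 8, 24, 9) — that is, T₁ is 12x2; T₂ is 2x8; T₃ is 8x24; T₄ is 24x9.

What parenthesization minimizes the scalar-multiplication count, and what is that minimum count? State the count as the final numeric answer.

Adjacent pairs: T₁T₂ = 12·2·8 = 192; T₂T₃ = 2·8·24 = 384; T₃T₄ = 8·24·9 = 1728.
Length 3: T₁..T₃: k=1: 0+384+12·2·24=960; k=2: 192+0+12·8·24=2496 → min 960 | T₂..T₄: k=2: 0+1728+2·8·9=1872; k=3: 384+0+2·24·9=816 → min 816.
Length 4: T₁..T₄: k=1: 0+816+12·2·9=1032; k=2: 192+1728+12·8·9=2784; k=3: 960+0+12·24·9=3552 → min 1032.
Optimal parenthesization: (T₁ × ((T₂ × T₃) × T₄)) with cost 1032.

1032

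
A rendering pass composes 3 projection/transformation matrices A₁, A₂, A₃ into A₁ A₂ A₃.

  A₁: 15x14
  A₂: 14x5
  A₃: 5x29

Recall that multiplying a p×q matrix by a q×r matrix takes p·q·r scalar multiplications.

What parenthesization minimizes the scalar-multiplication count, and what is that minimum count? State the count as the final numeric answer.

(A₁ (A₂ A₃)): cost 8120.
((A₁ A₂) A₃): cost 3225.
Optimal: ((A₁ A₂) A₃) with cost 3225.

3225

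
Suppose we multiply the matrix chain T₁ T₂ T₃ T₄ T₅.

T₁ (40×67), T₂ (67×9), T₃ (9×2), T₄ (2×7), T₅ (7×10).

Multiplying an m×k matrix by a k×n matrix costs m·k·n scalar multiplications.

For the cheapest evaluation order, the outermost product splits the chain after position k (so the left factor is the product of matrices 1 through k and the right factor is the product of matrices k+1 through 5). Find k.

3

Adjacent pairs: T₁T₂ = 40·67·9 = 24120; T₂T₃ = 67·9·2 = 1206; T₃T₄ = 9·2·7 = 126; T₄T₅ = 2·7·10 = 140.
Length 3: T₁..T₃: k=1: 0+1206+40·67·2=6566; k=2: 24120+0+40·9·2=24840 → min 6566 | T₂..T₄: k=2: 0+126+67·9·7=4347; k=3: 1206+0+67·2·7=2144 → min 2144 | T₃..T₅: k=3: 0+140+9·2·10=320; k=4: 126+0+9·7·10=756 → min 320.
Length 4: T₁..T₄: k=1: 0+2144+40·67·7=20904; k=2: 24120+126+40·9·7=26766; k=3: 6566+0+40·2·7=7126 → min 7126 | T₂..T₅: k=2: 0+320+67·9·10=6350; k=3: 1206+140+67·2·10=2686; k=4: 2144+0+67·7·10=6834 → min 2686.
Top-level splits: k=1: (T₁..T₁)·(T₂..T₅) → 0+2686+40·67·10 = 29486; k=2: (T₁..T₂)·(T₃..T₅) → 24120+320+40·9·10 = 28040; k=3: (T₁..T₃)·(T₄..T₅) → 6566+140+40·2·10 = 7506; k=4: (T₁..T₄)·(T₅..T₅) → 7126+0+40·7·10 = 9926.
Best split is after T₃, i.e. k = 3.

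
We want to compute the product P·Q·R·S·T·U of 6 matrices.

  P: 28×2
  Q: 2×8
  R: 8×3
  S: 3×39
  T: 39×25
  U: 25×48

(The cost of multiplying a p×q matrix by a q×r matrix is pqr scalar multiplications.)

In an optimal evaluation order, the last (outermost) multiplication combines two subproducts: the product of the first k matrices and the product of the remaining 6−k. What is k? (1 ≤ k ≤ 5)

Adjacent pairs: PQ = 28·2·8 = 448; QR = 2·8·3 = 48; RS = 8·3·39 = 936; ST = 3·39·25 = 2925; TU = 39·25·48 = 46800.
Length 3: P..R: k=1: 0+48+28·2·3=216; k=2: 448+0+28·8·3=1120 → min 216 | Q..S: k=2: 0+936+2·8·39=1560; k=3: 48+0+2·3·39=282 → min 282 | R..T: k=3: 0+2925+8·3·25=3525; k=4: 936+0+8·39·25=8736 → min 3525 | S..U: k=4: 0+46800+3·39·48=52416; k=5: 2925+0+3·25·48=6525 → min 6525.
Length 4: P..S: k=1: 0+282+28·2·39=2466; k=2: 448+936+28·8·39=10120; k=3: 216+0+28·3·39=3492 → min 2466 | Q..T: k=2: 0+3525+2·8·25=3925; k=3: 48+2925+2·3·25=3123; k=4: 282+0+2·39·25=2232 → min 2232 | R..U: k=3: 0+6525+8·3·48=7677; k=4: 936+46800+8·39·48=62712; k=5: 3525+0+8·25·48=13125 → min 7677.
Length 5: P..T: k=1: 0+2232+28·2·25=3632; k=2: 448+3525+28·8·25=9573; k=3: 216+2925+28·3·25=5241; k=4: 2466+0+28·39·25=29766 → min 3632 | Q..U: k=2: 0+7677+2·8·48=8445; k=3: 48+6525+2·3·48=6861; k=4: 282+46800+2·39·48=50826; k=5: 2232+0+2·25·48=4632 → min 4632.
Top-level splits: k=1: (P..P)·(Q..U) → 0+4632+28·2·48 = 7320; k=2: (P..Q)·(R..U) → 448+7677+28·8·48 = 18877; k=3: (P..R)·(S..U) → 216+6525+28·3·48 = 10773; k=4: (P..S)·(T..U) → 2466+46800+28·39·48 = 101682; k=5: (P..T)·(U..U) → 3632+0+28·25·48 = 37232.
Best split is after P, i.e. k = 1.

1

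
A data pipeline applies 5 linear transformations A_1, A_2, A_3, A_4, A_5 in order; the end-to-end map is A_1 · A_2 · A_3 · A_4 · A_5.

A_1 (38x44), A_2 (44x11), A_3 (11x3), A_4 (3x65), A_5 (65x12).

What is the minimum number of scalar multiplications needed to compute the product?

Adjacent pairs: A_1A_2 = 38·44·11 = 18392; A_2A_3 = 44·11·3 = 1452; A_3A_4 = 11·3·65 = 2145; A_4A_5 = 3·65·12 = 2340.
Length 3: A_1..A_3: k=1: 0+1452+38·44·3=6468; k=2: 18392+0+38·11·3=19646 → min 6468 | A_2..A_4: k=2: 0+2145+44·11·65=33605; k=3: 1452+0+44·3·65=10032 → min 10032 | A_3..A_5: k=3: 0+2340+11·3·12=2736; k=4: 2145+0+11·65·12=10725 → min 2736.
Length 4: A_1..A_4: k=1: 0+10032+38·44·65=118712; k=2: 18392+2145+38·11·65=47707; k=3: 6468+0+38·3·65=13878 → min 13878 | A_2..A_5: k=2: 0+2736+44·11·12=8544; k=3: 1452+2340+44·3·12=5376; k=4: 10032+0+44·65·12=44352 → min 5376.
Length 5: A_1..A_5: k=1: 0+5376+38·44·12=25440; k=2: 18392+2736+38·11·12=26144; k=3: 6468+2340+38·3·12=10176; k=4: 13878+0+38·65·12=43518 → min 10176.
Optimal order: ((A_1 · (A_2 · A_3)) · (A_4 · A_5)) with cost 10176.

10176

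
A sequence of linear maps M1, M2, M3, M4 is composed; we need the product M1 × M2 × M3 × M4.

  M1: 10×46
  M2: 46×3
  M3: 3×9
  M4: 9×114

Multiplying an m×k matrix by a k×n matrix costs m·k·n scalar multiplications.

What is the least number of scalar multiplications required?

7878

Adjacent pairs: M1M2 = 10·46·3 = 1380; M2M3 = 46·3·9 = 1242; M3M4 = 3·9·114 = 3078.
Length 3: M1..M3: k=1: 0+1242+10·46·9=5382; k=2: 1380+0+10·3·9=1650 → min 1650 | M2..M4: k=2: 0+3078+46·3·114=18810; k=3: 1242+0+46·9·114=48438 → min 18810.
Length 4: M1..M4: k=1: 0+18810+10·46·114=71250; k=2: 1380+3078+10·3·114=7878; k=3: 1650+0+10·9·114=11910 → min 7878.
Optimal order: ((M1 × M2) × (M3 × M4)) with cost 7878.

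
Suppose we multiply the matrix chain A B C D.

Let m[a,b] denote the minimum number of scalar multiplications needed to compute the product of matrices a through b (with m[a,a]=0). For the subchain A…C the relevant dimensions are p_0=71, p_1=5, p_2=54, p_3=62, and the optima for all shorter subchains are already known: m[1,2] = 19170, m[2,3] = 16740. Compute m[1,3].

38750

m[1,3] = min over k∈[1,2] of m[1,k]+m[k+1,3]+p_{0}·p_k·p_{3}.
k=1: 0 + 16740 + 71·5·62 = 38750; k=2: 19170 + 0 + 71·54·62 = 256878.
Minimum: 38750 at k=1.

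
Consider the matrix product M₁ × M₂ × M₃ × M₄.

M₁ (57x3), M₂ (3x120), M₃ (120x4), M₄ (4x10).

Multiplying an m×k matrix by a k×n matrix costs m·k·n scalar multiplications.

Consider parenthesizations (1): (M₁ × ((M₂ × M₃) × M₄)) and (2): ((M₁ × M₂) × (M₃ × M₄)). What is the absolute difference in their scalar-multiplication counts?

90450

Order (1) = (M₁ × ((M₂ × M₃) × M₄)): (M₂ × M₃): 3×120 by 120×4 → 3×4, cost 3·120·4 = 1440; ((M₂ × M₃) × M₄): 3×4 by 4×10 → 3×10, cost 3·4·10 = 120; cumulative 1560; (M₁ × ((M₂ × M₃) × M₄)): 57×3 by 3×10 → 57×10, cost 57·3·10 = 1710; cumulative 3270. Total 3270.
Order (2) = ((M₁ × M₂) × (M₃ × M₄)): (M₁ × M₂): 57×3 by 3×120 → 57×120, cost 57·3·120 = 20520; (M₃ × M₄): 120×4 by 4×10 → 120×10, cost 120·4·10 = 4800; ((M₁ × M₂) × (M₃ × M₄)): 57×120 by 120×10 → 57×10, cost 57·120·10 = 68400; cumulative 93720. Total 93720.
Difference: |3270 − 93720| = 90450.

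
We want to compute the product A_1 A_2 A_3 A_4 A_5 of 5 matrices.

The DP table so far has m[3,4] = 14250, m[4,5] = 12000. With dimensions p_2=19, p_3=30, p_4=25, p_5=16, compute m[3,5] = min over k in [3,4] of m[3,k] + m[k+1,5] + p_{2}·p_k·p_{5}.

21120

m[3,5] = min over k∈[3,4] of m[3,k]+m[k+1,5]+p_{2}·p_k·p_{5}.
k=3: 0 + 12000 + 19·30·16 = 21120; k=4: 14250 + 0 + 19·25·16 = 21850.
Minimum: 21120 at k=3.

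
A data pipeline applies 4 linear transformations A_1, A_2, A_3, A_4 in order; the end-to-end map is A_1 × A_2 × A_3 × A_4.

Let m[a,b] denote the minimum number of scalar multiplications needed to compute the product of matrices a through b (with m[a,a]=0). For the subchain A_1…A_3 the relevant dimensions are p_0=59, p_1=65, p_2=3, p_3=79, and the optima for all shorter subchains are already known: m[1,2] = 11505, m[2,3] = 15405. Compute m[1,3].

25488

m[1,3] = min over k∈[1,2] of m[1,k]+m[k+1,3]+p_{0}·p_k·p_{3}.
k=1: 0 + 15405 + 59·65·79 = 318370; k=2: 11505 + 0 + 59·3·79 = 25488.
Minimum: 25488 at k=2.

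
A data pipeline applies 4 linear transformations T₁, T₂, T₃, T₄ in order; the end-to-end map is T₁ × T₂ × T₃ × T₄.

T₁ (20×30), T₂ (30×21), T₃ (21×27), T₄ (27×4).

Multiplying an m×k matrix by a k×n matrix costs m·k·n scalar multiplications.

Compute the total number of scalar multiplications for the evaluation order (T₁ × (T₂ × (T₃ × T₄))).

(T₃ × T₄): 21×27 by 27×4 → 21×4, cost 21·27·4 = 2268
(T₂ × (T₃ × T₄)): 30×21 by 21×4 → 30×4, cost 30·21·4 = 2520; cumulative 4788
(T₁ × (T₂ × (T₃ × T₄))): 20×30 by 30×4 → 20×4, cost 20·30·4 = 2400; cumulative 7188
Total: 7188 scalar multiplications.

7188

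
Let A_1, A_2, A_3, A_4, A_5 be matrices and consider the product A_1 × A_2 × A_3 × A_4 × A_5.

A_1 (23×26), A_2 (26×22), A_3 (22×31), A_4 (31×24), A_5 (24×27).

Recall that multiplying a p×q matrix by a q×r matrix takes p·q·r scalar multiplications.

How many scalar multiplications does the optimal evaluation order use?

Adjacent pairs: A_1A_2 = 23·26·22 = 13156; A_2A_3 = 26·22·31 = 17732; A_3A_4 = 22·31·24 = 16368; A_4A_5 = 31·24·27 = 20088.
Length 3: A_1..A_3: k=1: 0+17732+23·26·31=36270; k=2: 13156+0+23·22·31=28842 → min 28842 | A_2..A_4: k=2: 0+16368+26·22·24=30096; k=3: 17732+0+26·31·24=37076 → min 30096 | A_3..A_5: k=3: 0+20088+22·31·27=38502; k=4: 16368+0+22·24·27=30624 → min 30624.
Length 4: A_1..A_4: k=1: 0+30096+23·26·24=44448; k=2: 13156+16368+23·22·24=41668; k=3: 28842+0+23·31·24=45954 → min 41668 | A_2..A_5: k=2: 0+30624+26·22·27=46068; k=3: 17732+20088+26·31·27=59582; k=4: 30096+0+26·24·27=46944 → min 46068.
Length 5: A_1..A_5: k=1: 0+46068+23·26·27=62214; k=2: 13156+30624+23·22·27=57442; k=3: 28842+20088+23·31·27=68181; k=4: 41668+0+23·24·27=56572 → min 56572.
Optimal order: (((A_1 × A_2) × (A_3 × A_4)) × A_5) with cost 56572.

56572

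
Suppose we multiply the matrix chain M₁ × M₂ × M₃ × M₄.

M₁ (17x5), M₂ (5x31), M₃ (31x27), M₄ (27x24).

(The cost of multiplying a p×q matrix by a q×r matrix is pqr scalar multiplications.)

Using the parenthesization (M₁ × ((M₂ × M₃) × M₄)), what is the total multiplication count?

9465

(M₂ × M₃): 5×31 by 31×27 → 5×27, cost 5·31·27 = 4185
((M₂ × M₃) × M₄): 5×27 by 27×24 → 5×24, cost 5·27·24 = 3240; cumulative 7425
(M₁ × ((M₂ × M₃) × M₄)): 17×5 by 5×24 → 17×24, cost 17·5·24 = 2040; cumulative 9465
Total: 9465 scalar multiplications.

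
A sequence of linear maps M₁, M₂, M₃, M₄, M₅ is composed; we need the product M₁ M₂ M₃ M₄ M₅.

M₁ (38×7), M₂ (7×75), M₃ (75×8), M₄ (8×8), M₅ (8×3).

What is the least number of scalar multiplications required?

Adjacent pairs: M₁M₂ = 38·7·75 = 19950; M₂M₃ = 7·75·8 = 4200; M₃M₄ = 75·8·8 = 4800; M₄M₅ = 8·8·3 = 192.
Length 3: M₁..M₃: k=1: 0+4200+38·7·8=6328; k=2: 19950+0+38·75·8=42750 → min 6328 | M₂..M₄: k=2: 0+4800+7·75·8=9000; k=3: 4200+0+7·8·8=4648 → min 4648 | M₃..M₅: k=3: 0+192+75·8·3=1992; k=4: 4800+0+75·8·3=6600 → min 1992.
Length 4: M₁..M₄: k=1: 0+4648+38·7·8=6776; k=2: 19950+4800+38·75·8=47550; k=3: 6328+0+38·8·8=8760 → min 6776 | M₂..M₅: k=2: 0+1992+7·75·3=3567; k=3: 4200+192+7·8·3=4560; k=4: 4648+0+7·8·3=4816 → min 3567.
Length 5: M₁..M₅: k=1: 0+3567+38·7·3=4365; k=2: 19950+1992+38·75·3=30492; k=3: 6328+192+38·8·3=7432; k=4: 6776+0+38·8·3=7688 → min 4365.
Optimal order: (M₁ (M₂ (M₃ (M₄ M₅)))) with cost 4365.

4365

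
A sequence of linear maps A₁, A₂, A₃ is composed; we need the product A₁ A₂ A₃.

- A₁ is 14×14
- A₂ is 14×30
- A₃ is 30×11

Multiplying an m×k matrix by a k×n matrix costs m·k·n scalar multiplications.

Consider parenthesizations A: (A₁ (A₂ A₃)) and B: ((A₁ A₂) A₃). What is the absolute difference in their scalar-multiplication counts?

Order A = (A₁ (A₂ A₃)): (A₂ A₃): 14×30 by 30×11 → 14×11, cost 14·30·11 = 4620; (A₁ (A₂ A₃)): 14×14 by 14×11 → 14×11, cost 14·14·11 = 2156; cumulative 6776. Total 6776.
Order B = ((A₁ A₂) A₃): (A₁ A₂): 14×14 by 14×30 → 14×30, cost 14·14·30 = 5880; ((A₁ A₂) A₃): 14×30 by 30×11 → 14×11, cost 14·30·11 = 4620; cumulative 10500. Total 10500.
Difference: |6776 − 10500| = 3724.

3724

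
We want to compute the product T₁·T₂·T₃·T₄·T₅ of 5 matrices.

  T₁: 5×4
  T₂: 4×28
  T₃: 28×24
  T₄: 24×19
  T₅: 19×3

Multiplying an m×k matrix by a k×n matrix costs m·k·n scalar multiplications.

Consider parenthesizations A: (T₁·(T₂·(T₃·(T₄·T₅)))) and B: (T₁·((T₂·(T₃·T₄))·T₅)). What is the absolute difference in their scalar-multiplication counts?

11404

Order A = (T₁·(T₂·(T₃·(T₄·T₅)))): (T₄·T₅): 24×19 by 19×3 → 24×3, cost 24·19·3 = 1368; (T₃·(T₄·T₅)): 28×24 by 24×3 → 28×3, cost 28·24·3 = 2016; cumulative 3384; (T₂·(T₃·(T₄·T₅))): 4×28 by 28×3 → 4×3, cost 4·28·3 = 336; cumulative 3720; (T₁·(T₂·(T₃·(T₄·T₅)))): 5×4 by 4×3 → 5×3, cost 5·4·3 = 60; cumulative 3780. Total 3780.
Order B = (T₁·((T₂·(T₃·T₄))·T₅)): (T₃·T₄): 28×24 by 24×19 → 28×19, cost 28·24·19 = 12768; (T₂·(T₃·T₄)): 4×28 by 28×19 → 4×19, cost 4·28·19 = 2128; cumulative 14896; ((T₂·(T₃·T₄))·T₅): 4×19 by 19×3 → 4×3, cost 4·19·3 = 228; cumulative 15124; (T₁·((T₂·(T₃·T₄))·T₅)): 5×4 by 4×3 → 5×3, cost 5·4·3 = 60; cumulative 15184. Total 15184.
Difference: |3780 − 15184| = 11404.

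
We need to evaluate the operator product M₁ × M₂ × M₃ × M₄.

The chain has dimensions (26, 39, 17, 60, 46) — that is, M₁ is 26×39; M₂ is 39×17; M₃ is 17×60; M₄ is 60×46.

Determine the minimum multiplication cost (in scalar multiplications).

Adjacent pairs: M₁M₂ = 26·39·17 = 17238; M₂M₃ = 39·17·60 = 39780; M₃M₄ = 17·60·46 = 46920.
Length 3: M₁..M₃: k=1: 0+39780+26·39·60=100620; k=2: 17238+0+26·17·60=43758 → min 43758 | M₂..M₄: k=2: 0+46920+39·17·46=77418; k=3: 39780+0+39·60·46=147420 → min 77418.
Length 4: M₁..M₄: k=1: 0+77418+26·39·46=124062; k=2: 17238+46920+26·17·46=84490; k=3: 43758+0+26·60·46=115518 → min 84490.
Optimal order: ((M₁ × M₂) × (M₃ × M₄)) with cost 84490.

84490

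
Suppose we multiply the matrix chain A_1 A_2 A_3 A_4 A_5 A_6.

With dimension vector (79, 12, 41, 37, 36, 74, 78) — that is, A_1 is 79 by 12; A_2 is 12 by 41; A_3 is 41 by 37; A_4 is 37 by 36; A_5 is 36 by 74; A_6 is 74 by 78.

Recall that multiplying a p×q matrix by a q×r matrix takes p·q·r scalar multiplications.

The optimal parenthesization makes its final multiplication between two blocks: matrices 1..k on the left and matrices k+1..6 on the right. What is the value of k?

1

Adjacent pairs: A_1A_2 = 79·12·41 = 38868; A_2A_3 = 12·41·37 = 18204; A_3A_4 = 41·37·36 = 54612; A_4A_5 = 37·36·74 = 98568; A_5A_6 = 36·74·78 = 207792.
Length 3: A_1..A_3: k=1: 0+18204+79·12·37=53280; k=2: 38868+0+79·41·37=158711 → min 53280 | A_2..A_4: k=2: 0+54612+12·41·36=72324; k=3: 18204+0+12·37·36=34188 → min 34188 | A_3..A_5: k=3: 0+98568+41·37·74=210826; k=4: 54612+0+41·36·74=163836 → min 163836 | A_4..A_6: k=4: 0+207792+37·36·78=311688; k=5: 98568+0+37·74·78=312132 → min 311688.
Length 4: A_1..A_4: k=1: 0+34188+79·12·36=68316; k=2: 38868+54612+79·41·36=210084; k=3: 53280+0+79·37·36=158508 → min 68316 | A_2..A_5: k=2: 0+163836+12·41·74=200244; k=3: 18204+98568+12·37·74=149628; k=4: 34188+0+12·36·74=66156 → min 66156 | A_3..A_6: k=3: 0+311688+41·37·78=430014; k=4: 54612+207792+41·36·78=377532; k=5: 163836+0+41·74·78=400488 → min 377532.
Length 5: A_1..A_5: k=1: 0+66156+79·12·74=136308; k=2: 38868+163836+79·41·74=442390; k=3: 53280+98568+79·37·74=368150; k=4: 68316+0+79·36·74=278772 → min 136308 | A_2..A_6: k=2: 0+377532+12·41·78=415908; k=3: 18204+311688+12·37·78=364524; k=4: 34188+207792+12·36·78=275676; k=5: 66156+0+12·74·78=135420 → min 135420.
Top-level splits: k=1: (A_1..A_1)·(A_2..A_6) → 0+135420+79·12·78 = 209364; k=2: (A_1..A_2)·(A_3..A_6) → 38868+377532+79·41·78 = 669042; k=3: (A_1..A_3)·(A_4..A_6) → 53280+311688+79·37·78 = 592962; k=4: (A_1..A_4)·(A_5..A_6) → 68316+207792+79·36·78 = 497940; k=5: (A_1..A_5)·(A_6..A_6) → 136308+0+79·74·78 = 592296.
Best split is after A_1, i.e. k = 1.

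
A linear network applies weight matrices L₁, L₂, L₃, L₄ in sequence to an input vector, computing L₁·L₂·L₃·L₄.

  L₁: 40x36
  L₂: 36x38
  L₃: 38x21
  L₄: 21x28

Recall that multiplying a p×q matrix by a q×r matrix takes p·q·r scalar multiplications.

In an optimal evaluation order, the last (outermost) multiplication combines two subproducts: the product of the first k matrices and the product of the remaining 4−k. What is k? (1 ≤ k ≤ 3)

3

Adjacent pairs: L₁L₂ = 40·36·38 = 54720; L₂L₃ = 36·38·21 = 28728; L₃L₄ = 38·21·28 = 22344.
Length 3: L₁..L₃: k=1: 0+28728+40·36·21=58968; k=2: 54720+0+40·38·21=86640 → min 58968 | L₂..L₄: k=2: 0+22344+36·38·28=60648; k=3: 28728+0+36·21·28=49896 → min 49896.
Top-level splits: k=1: (L₁..L₁)·(L₂..L₄) → 0+49896+40·36·28 = 90216; k=2: (L₁..L₂)·(L₃..L₄) → 54720+22344+40·38·28 = 119624; k=3: (L₁..L₃)·(L₄..L₄) → 58968+0+40·21·28 = 82488.
Best split is after L₃, i.e. k = 3.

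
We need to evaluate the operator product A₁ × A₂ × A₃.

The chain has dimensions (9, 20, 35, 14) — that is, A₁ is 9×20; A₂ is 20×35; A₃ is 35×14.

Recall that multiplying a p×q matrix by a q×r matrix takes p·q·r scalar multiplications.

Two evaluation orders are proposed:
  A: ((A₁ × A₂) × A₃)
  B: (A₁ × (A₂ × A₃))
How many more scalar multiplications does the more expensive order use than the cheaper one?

Order A = ((A₁ × A₂) × A₃): (A₁ × A₂): 9×20 by 20×35 → 9×35, cost 9·20·35 = 6300; ((A₁ × A₂) × A₃): 9×35 by 35×14 → 9×14, cost 9·35·14 = 4410; cumulative 10710. Total 10710.
Order B = (A₁ × (A₂ × A₃)): (A₂ × A₃): 20×35 by 35×14 → 20×14, cost 20·35·14 = 9800; (A₁ × (A₂ × A₃)): 9×20 by 20×14 → 9×14, cost 9·20·14 = 2520; cumulative 12320. Total 12320.
Difference: |10710 − 12320| = 1610.

1610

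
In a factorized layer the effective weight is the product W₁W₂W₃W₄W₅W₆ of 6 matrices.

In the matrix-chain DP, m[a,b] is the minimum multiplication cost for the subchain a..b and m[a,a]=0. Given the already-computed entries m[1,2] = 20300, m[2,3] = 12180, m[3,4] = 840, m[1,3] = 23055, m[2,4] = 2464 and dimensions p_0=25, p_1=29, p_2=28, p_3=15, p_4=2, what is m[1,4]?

m[1,4] = min over k∈[1,3] of m[1,k]+m[k+1,4]+p_{0}·p_k·p_{4}.
k=1: 0 + 2464 + 25·29·2 = 3914; k=2: 20300 + 840 + 25·28·2 = 22540; k=3: 23055 + 0 + 25·15·2 = 23805.
Minimum: 3914 at k=1.

3914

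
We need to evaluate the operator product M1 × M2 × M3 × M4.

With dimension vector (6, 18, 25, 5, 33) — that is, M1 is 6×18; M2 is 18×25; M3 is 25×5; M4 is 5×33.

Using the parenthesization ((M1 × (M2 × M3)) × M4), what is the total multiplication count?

3780

(M2 × M3): 18×25 by 25×5 → 18×5, cost 18·25·5 = 2250
(M1 × (M2 × M3)): 6×18 by 18×5 → 6×5, cost 6·18·5 = 540; cumulative 2790
((M1 × (M2 × M3)) × M4): 6×5 by 5×33 → 6×33, cost 6·5·33 = 990; cumulative 3780
Total: 3780 scalar multiplications.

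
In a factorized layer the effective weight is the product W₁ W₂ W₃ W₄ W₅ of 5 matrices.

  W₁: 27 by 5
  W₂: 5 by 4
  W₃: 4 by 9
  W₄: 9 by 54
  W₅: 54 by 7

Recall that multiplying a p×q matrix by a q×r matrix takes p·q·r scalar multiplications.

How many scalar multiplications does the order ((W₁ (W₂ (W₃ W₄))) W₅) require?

20520

(W₃ W₄): 4×9 by 9×54 → 4×54, cost 4·9·54 = 1944
(W₂ (W₃ W₄)): 5×4 by 4×54 → 5×54, cost 5·4·54 = 1080; cumulative 3024
(W₁ (W₂ (W₃ W₄))): 27×5 by 5×54 → 27×54, cost 27·5·54 = 7290; cumulative 10314
((W₁ (W₂ (W₃ W₄))) W₅): 27×54 by 54×7 → 27×7, cost 27·54·7 = 10206; cumulative 20520
Total: 20520 scalar multiplications.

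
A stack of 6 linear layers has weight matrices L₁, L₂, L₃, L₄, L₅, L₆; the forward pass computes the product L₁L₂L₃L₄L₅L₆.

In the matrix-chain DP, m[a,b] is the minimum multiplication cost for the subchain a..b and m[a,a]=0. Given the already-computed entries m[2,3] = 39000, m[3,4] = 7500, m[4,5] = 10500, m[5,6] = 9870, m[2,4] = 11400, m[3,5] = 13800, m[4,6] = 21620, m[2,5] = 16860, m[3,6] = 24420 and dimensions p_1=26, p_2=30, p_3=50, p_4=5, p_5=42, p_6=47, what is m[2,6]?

m[2,6] = min over k∈[2,5] of m[2,k]+m[k+1,6]+p_{1}·p_k·p_{6}.
k=2: 0 + 24420 + 26·30·47 = 61080; k=3: 39000 + 21620 + 26·50·47 = 121720; k=4: 11400 + 9870 + 26·5·47 = 27380; k=5: 16860 + 0 + 26·42·47 = 68184.
Minimum: 27380 at k=4.

27380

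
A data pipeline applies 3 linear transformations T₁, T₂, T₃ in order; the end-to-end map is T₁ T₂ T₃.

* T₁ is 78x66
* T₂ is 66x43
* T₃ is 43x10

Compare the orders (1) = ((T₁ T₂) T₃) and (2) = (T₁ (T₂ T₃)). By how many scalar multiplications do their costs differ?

175044

Order (1) = ((T₁ T₂) T₃): (T₁ T₂): 78×66 by 66×43 → 78×43, cost 78·66·43 = 221364; ((T₁ T₂) T₃): 78×43 by 43×10 → 78×10, cost 78·43·10 = 33540; cumulative 254904. Total 254904.
Order (2) = (T₁ (T₂ T₃)): (T₂ T₃): 66×43 by 43×10 → 66×10, cost 66·43·10 = 28380; (T₁ (T₂ T₃)): 78×66 by 66×10 → 78×10, cost 78·66·10 = 51480; cumulative 79860. Total 79860.
Difference: |254904 − 79860| = 175044.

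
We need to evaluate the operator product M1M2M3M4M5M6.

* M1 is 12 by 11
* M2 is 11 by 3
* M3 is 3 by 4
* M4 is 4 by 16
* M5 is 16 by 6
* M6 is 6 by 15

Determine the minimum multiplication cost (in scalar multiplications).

Adjacent pairs: M1M2 = 12·11·3 = 396; M2M3 = 11·3·4 = 132; M3M4 = 3·4·16 = 192; M4M5 = 4·16·6 = 384; M5M6 = 16·6·15 = 1440.
Length 3: M1..M3: k=1: 0+132+12·11·4=660; k=2: 396+0+12·3·4=540 → min 540 | M2..M4: k=2: 0+192+11·3·16=720; k=3: 132+0+11·4·16=836 → min 720 | M3..M5: k=3: 0+384+3·4·6=456; k=4: 192+0+3·16·6=480 → min 456 | M4..M6: k=4: 0+1440+4·16·15=2400; k=5: 384+0+4·6·15=744 → min 744.
Length 4: M1..M4: k=1: 0+720+12·11·16=2832; k=2: 396+192+12·3·16=1164; k=3: 540+0+12·4·16=1308 → min 1164 | M2..M5: k=2: 0+456+11·3·6=654; k=3: 132+384+11·4·6=780; k=4: 720+0+11·16·6=1776 → min 654 | M3..M6: k=3: 0+744+3·4·15=924; k=4: 192+1440+3·16·15=2352; k=5: 456+0+3·6·15=726 → min 726.
Length 5: M1..M5: k=1: 0+654+12·11·6=1446; k=2: 396+456+12·3·6=1068; k=3: 540+384+12·4·6=1212; k=4: 1164+0+12·16·6=2316 → min 1068 | M2..M6: k=2: 0+726+11·3·15=1221; k=3: 132+744+11·4·15=1536; k=4: 720+1440+11·16·15=4800; k=5: 654+0+11·6·15=1644 → min 1221.
Length 6: M1..M6: k=1: 0+1221+12·11·15=3201; k=2: 396+726+12·3·15=1662; k=3: 540+744+12·4·15=2004; k=4: 1164+1440+12·16·15=5484; k=5: 1068+0+12·6·15=2148 → min 1662.
Optimal order: ((M1M2)((M3(M4M5))M6)) with cost 1662.

1662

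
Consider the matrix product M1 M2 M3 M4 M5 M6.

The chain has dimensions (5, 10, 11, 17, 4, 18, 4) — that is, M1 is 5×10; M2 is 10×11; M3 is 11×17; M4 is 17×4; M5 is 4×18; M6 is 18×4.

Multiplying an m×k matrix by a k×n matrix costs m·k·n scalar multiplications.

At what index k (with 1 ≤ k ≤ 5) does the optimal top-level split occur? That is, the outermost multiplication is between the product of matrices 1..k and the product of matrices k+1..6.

4

Adjacent pairs: M1M2 = 5·10·11 = 550; M2M3 = 10·11·17 = 1870; M3M4 = 11·17·4 = 748; M4M5 = 17·4·18 = 1224; M5M6 = 4·18·4 = 288.
Length 3: M1..M3: k=1: 0+1870+5·10·17=2720; k=2: 550+0+5·11·17=1485 → min 1485 | M2..M4: k=2: 0+748+10·11·4=1188; k=3: 1870+0+10·17·4=2550 → min 1188 | M3..M5: k=3: 0+1224+11·17·18=4590; k=4: 748+0+11·4·18=1540 → min 1540 | M4..M6: k=4: 0+288+17·4·4=560; k=5: 1224+0+17·18·4=2448 → min 560.
Length 4: M1..M4: k=1: 0+1188+5·10·4=1388; k=2: 550+748+5·11·4=1518; k=3: 1485+0+5·17·4=1825 → min 1388 | M2..M5: k=2: 0+1540+10·11·18=3520; k=3: 1870+1224+10·17·18=6154; k=4: 1188+0+10·4·18=1908 → min 1908 | M3..M6: k=3: 0+560+11·17·4=1308; k=4: 748+288+11·4·4=1212; k=5: 1540+0+11·18·4=2332 → min 1212.
Length 5: M1..M5: k=1: 0+1908+5·10·18=2808; k=2: 550+1540+5·11·18=3080; k=3: 1485+1224+5·17·18=4239; k=4: 1388+0+5·4·18=1748 → min 1748 | M2..M6: k=2: 0+1212+10·11·4=1652; k=3: 1870+560+10·17·4=3110; k=4: 1188+288+10·4·4=1636; k=5: 1908+0+10·18·4=2628 → min 1636.
Top-level splits: k=1: (M1..M1)·(M2..M6) → 0+1636+5·10·4 = 1836; k=2: (M1..M2)·(M3..M6) → 550+1212+5·11·4 = 1982; k=3: (M1..M3)·(M4..M6) → 1485+560+5·17·4 = 2385; k=4: (M1..M4)·(M5..M6) → 1388+288+5·4·4 = 1756; k=5: (M1..M5)·(M6..M6) → 1748+0+5·18·4 = 2108.
Best split is after M4, i.e. k = 4.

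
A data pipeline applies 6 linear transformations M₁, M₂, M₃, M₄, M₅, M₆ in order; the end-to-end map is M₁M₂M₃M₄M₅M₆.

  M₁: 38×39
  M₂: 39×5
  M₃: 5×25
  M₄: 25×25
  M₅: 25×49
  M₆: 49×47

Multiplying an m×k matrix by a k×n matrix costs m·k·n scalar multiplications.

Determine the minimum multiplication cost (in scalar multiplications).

37105

Adjacent pairs: M₁M₂ = 38·39·5 = 7410; M₂M₃ = 39·5·25 = 4875; M₃M₄ = 5·25·25 = 3125; M₄M₅ = 25·25·49 = 30625; M₅M₆ = 25·49·47 = 57575.
Length 3: M₁..M₃: k=1: 0+4875+38·39·25=41925; k=2: 7410+0+38·5·25=12160 → min 12160 | M₂..M₄: k=2: 0+3125+39·5·25=8000; k=3: 4875+0+39·25·25=29250 → min 8000 | M₃..M₅: k=3: 0+30625+5·25·49=36750; k=4: 3125+0+5·25·49=9250 → min 9250 | M₄..M₆: k=4: 0+57575+25·25·47=86950; k=5: 30625+0+25·49·47=88200 → min 86950.
Length 4: M₁..M₄: k=1: 0+8000+38·39·25=45050; k=2: 7410+3125+38·5·25=15285; k=3: 12160+0+38·25·25=35910 → min 15285 | M₂..M₅: k=2: 0+9250+39·5·49=18805; k=3: 4875+30625+39·25·49=83275; k=4: 8000+0+39·25·49=55775 → min 18805 | M₃..M₆: k=3: 0+86950+5·25·47=92825; k=4: 3125+57575+5·25·47=66575; k=5: 9250+0+5·49·47=20765 → min 20765.
Length 5: M₁..M₅: k=1: 0+18805+38·39·49=91423; k=2: 7410+9250+38·5·49=25970; k=3: 12160+30625+38·25·49=89335; k=4: 15285+0+38·25·49=61835 → min 25970 | M₂..M₆: k=2: 0+20765+39·5·47=29930; k=3: 4875+86950+39·25·47=137650; k=4: 8000+57575+39·25·47=111400; k=5: 18805+0+39·49·47=108622 → min 29930.
Length 6: M₁..M₆: k=1: 0+29930+38·39·47=99584; k=2: 7410+20765+38·5·47=37105; k=3: 12160+86950+38·25·47=143760; k=4: 15285+57575+38·25·47=117510; k=5: 25970+0+38·49·47=113484 → min 37105.
Optimal order: ((M₁M₂)(((M₃M₄)M₅)M₆)) with cost 37105.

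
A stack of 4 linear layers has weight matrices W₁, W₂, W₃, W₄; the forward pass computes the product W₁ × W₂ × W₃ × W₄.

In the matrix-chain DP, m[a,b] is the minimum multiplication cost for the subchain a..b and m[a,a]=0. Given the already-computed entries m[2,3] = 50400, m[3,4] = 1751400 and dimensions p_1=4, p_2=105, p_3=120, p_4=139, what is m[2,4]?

m[2,4] = min over k∈[2,3] of m[2,k]+m[k+1,4]+p_{1}·p_k·p_{4}.
k=2: 0 + 1751400 + 4·105·139 = 1809780; k=3: 50400 + 0 + 4·120·139 = 117120.
Minimum: 117120 at k=3.

117120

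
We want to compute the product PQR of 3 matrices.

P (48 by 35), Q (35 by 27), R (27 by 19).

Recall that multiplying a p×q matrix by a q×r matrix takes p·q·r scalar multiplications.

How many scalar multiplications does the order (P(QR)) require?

49875

(QR): 35×27 by 27×19 → 35×19, cost 35·27·19 = 17955
(P(QR)): 48×35 by 35×19 → 48×19, cost 48·35·19 = 31920; cumulative 49875
Total: 49875 scalar multiplications.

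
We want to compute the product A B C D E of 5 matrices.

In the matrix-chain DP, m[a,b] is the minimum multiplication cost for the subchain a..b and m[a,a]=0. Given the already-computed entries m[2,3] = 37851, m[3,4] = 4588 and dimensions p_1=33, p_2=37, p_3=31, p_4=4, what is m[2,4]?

m[2,4] = min over k∈[2,3] of m[2,k]+m[k+1,4]+p_{1}·p_k·p_{4}.
k=2: 0 + 4588 + 33·37·4 = 9472; k=3: 37851 + 0 + 33·31·4 = 41943.
Minimum: 9472 at k=2.

9472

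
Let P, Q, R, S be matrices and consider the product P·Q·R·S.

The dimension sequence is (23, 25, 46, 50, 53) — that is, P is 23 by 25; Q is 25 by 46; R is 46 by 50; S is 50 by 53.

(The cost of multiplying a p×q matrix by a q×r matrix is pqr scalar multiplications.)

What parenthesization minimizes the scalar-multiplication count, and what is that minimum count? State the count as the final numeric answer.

140300

Adjacent pairs: PQ = 23·25·46 = 26450; QR = 25·46·50 = 57500; RS = 46·50·53 = 121900.
Length 3: P..R: k=1: 0+57500+23·25·50=86250; k=2: 26450+0+23·46·50=79350 → min 79350 | Q..S: k=2: 0+121900+25·46·53=182850; k=3: 57500+0+25·50·53=123750 → min 123750.
Length 4: P..S: k=1: 0+123750+23·25·53=154225; k=2: 26450+121900+23·46·53=204424; k=3: 79350+0+23·50·53=140300 → min 140300.
Optimal parenthesization: (((P·Q)·R)·S) with cost 140300.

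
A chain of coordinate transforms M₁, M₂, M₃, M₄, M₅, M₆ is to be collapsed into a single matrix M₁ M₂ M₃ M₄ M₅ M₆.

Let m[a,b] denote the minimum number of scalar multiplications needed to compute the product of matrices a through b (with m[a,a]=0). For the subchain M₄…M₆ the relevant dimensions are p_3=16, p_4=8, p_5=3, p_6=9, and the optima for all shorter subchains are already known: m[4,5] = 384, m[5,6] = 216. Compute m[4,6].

816

m[4,6] = min over k∈[4,5] of m[4,k]+m[k+1,6]+p_{3}·p_k·p_{6}.
k=4: 0 + 216 + 16·8·9 = 1368; k=5: 384 + 0 + 16·3·9 = 816.
Minimum: 816 at k=5.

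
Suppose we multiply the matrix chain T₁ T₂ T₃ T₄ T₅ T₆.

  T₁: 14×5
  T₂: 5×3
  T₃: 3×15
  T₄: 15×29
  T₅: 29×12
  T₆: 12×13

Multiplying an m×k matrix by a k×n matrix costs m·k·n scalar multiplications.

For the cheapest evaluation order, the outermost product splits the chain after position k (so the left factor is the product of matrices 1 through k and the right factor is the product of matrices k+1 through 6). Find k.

Adjacent pairs: T₁T₂ = 14·5·3 = 210; T₂T₃ = 5·3·15 = 225; T₃T₄ = 3·15·29 = 1305; T₄T₅ = 15·29·12 = 5220; T₅T₆ = 29·12·13 = 4524.
Length 3: T₁..T₃: k=1: 0+225+14·5·15=1275; k=2: 210+0+14·3·15=840 → min 840 | T₂..T₄: k=2: 0+1305+5·3·29=1740; k=3: 225+0+5·15·29=2400 → min 1740 | T₃..T₅: k=3: 0+5220+3·15·12=5760; k=4: 1305+0+3·29·12=2349 → min 2349 | T₄..T₆: k=4: 0+4524+15·29·13=10179; k=5: 5220+0+15·12·13=7560 → min 7560.
Length 4: T₁..T₄: k=1: 0+1740+14·5·29=3770; k=2: 210+1305+14·3·29=2733; k=3: 840+0+14·15·29=6930 → min 2733 | T₂..T₅: k=2: 0+2349+5·3·12=2529; k=3: 225+5220+5·15·12=6345; k=4: 1740+0+5·29·12=3480 → min 2529 | T₃..T₆: k=3: 0+7560+3·15·13=8145; k=4: 1305+4524+3·29·13=6960; k=5: 2349+0+3·12·13=2817 → min 2817.
Length 5: T₁..T₅: k=1: 0+2529+14·5·12=3369; k=2: 210+2349+14·3·12=3063; k=3: 840+5220+14·15·12=8580; k=4: 2733+0+14·29·12=7605 → min 3063 | T₂..T₆: k=2: 0+2817+5·3·13=3012; k=3: 225+7560+5·15·13=8760; k=4: 1740+4524+5·29·13=8149; k=5: 2529+0+5·12·13=3309 → min 3012.
Top-level splits: k=1: (T₁..T₁)·(T₂..T₆) → 0+3012+14·5·13 = 3922; k=2: (T₁..T₂)·(T₃..T₆) → 210+2817+14·3·13 = 3573; k=3: (T₁..T₃)·(T₄..T₆) → 840+7560+14·15·13 = 11130; k=4: (T₁..T₄)·(T₅..T₆) → 2733+4524+14·29·13 = 12535; k=5: (T₁..T₅)·(T₆..T₆) → 3063+0+14·12·13 = 5247.
Best split is after T₂, i.e. k = 2.

2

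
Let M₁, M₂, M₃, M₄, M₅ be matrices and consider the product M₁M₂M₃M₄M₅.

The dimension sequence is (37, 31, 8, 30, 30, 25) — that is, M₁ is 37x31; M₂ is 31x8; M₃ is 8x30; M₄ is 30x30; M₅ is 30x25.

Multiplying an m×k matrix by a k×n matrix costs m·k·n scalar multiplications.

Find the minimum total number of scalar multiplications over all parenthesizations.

29776

Adjacent pairs: M₁M₂ = 37·31·8 = 9176; M₂M₃ = 31·8·30 = 7440; M₃M₄ = 8·30·30 = 7200; M₄M₅ = 30·30·25 = 22500.
Length 3: M₁..M₃: k=1: 0+7440+37·31·30=41850; k=2: 9176+0+37·8·30=18056 → min 18056 | M₂..M₄: k=2: 0+7200+31·8·30=14640; k=3: 7440+0+31·30·30=35340 → min 14640 | M₃..M₅: k=3: 0+22500+8·30·25=28500; k=4: 7200+0+8·30·25=13200 → min 13200.
Length 4: M₁..M₄: k=1: 0+14640+37·31·30=49050; k=2: 9176+7200+37·8·30=25256; k=3: 18056+0+37·30·30=51356 → min 25256 | M₂..M₅: k=2: 0+13200+31·8·25=19400; k=3: 7440+22500+31·30·25=53190; k=4: 14640+0+31·30·25=37890 → min 19400.
Length 5: M₁..M₅: k=1: 0+19400+37·31·25=48075; k=2: 9176+13200+37·8·25=29776; k=3: 18056+22500+37·30·25=68306; k=4: 25256+0+37·30·25=53006 → min 29776.
Optimal order: ((M₁M₂)((M₃M₄)M₅)) with cost 29776.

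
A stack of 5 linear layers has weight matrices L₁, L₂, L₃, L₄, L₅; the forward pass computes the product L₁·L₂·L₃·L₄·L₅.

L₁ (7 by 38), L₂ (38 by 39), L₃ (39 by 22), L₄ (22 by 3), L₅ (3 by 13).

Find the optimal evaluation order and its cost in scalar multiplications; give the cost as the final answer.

8091

Adjacent pairs: L₁L₂ = 7·38·39 = 10374; L₂L₃ = 38·39·22 = 32604; L₃L₄ = 39·22·3 = 2574; L₄L₅ = 22·3·13 = 858.
Length 3: L₁..L₃: k=1: 0+32604+7·38·22=38456; k=2: 10374+0+7·39·22=16380 → min 16380 | L₂..L₄: k=2: 0+2574+38·39·3=7020; k=3: 32604+0+38·22·3=35112 → min 7020 | L₃..L₅: k=3: 0+858+39·22·13=12012; k=4: 2574+0+39·3·13=4095 → min 4095.
Length 4: L₁..L₄: k=1: 0+7020+7·38·3=7818; k=2: 10374+2574+7·39·3=13767; k=3: 16380+0+7·22·3=16842 → min 7818 | L₂..L₅: k=2: 0+4095+38·39·13=23361; k=3: 32604+858+38·22·13=44330; k=4: 7020+0+38·3·13=8502 → min 8502.
Length 5: L₁..L₅: k=1: 0+8502+7·38·13=11960; k=2: 10374+4095+7·39·13=18018; k=3: 16380+858+7·22·13=19240; k=4: 7818+0+7·3·13=8091 → min 8091.
Optimal parenthesization: ((L₁·(L₂·(L₃·L₄)))·L₅) with cost 8091.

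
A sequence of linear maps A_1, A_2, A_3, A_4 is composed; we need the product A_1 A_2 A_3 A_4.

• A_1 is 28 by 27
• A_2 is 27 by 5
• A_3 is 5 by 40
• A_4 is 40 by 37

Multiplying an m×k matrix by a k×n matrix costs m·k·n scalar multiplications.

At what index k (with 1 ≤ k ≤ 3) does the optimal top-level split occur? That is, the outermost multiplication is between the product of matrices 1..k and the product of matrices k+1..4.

Adjacent pairs: A_1A_2 = 28·27·5 = 3780; A_2A_3 = 27·5·40 = 5400; A_3A_4 = 5·40·37 = 7400.
Length 3: A_1..A_3: k=1: 0+5400+28·27·40=35640; k=2: 3780+0+28·5·40=9380 → min 9380 | A_2..A_4: k=2: 0+7400+27·5·37=12395; k=3: 5400+0+27·40·37=45360 → min 12395.
Top-level splits: k=1: (A_1..A_1)·(A_2..A_4) → 0+12395+28·27·37 = 40367; k=2: (A_1..A_2)·(A_3..A_4) → 3780+7400+28·5·37 = 16360; k=3: (A_1..A_3)·(A_4..A_4) → 9380+0+28·40·37 = 50820.
Best split is after A_2, i.e. k = 2.

2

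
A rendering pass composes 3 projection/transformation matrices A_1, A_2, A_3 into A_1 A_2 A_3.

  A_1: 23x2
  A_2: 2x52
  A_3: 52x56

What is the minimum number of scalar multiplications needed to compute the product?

8400

Order (A_1 (A_2 A_3)): (A_2 A_3): 2×52 by 52×56 → 2×56, cost 2·52·56 = 5824; (A_1 (A_2 A_3)): 23×2 by 2×56 → 23×56, cost 23·2·56 = 2576; cumulative 8400. Total 8400.
Order ((A_1 A_2) A_3): (A_1 A_2): 23×2 by 2×52 → 23×52, cost 23·2·52 = 2392; ((A_1 A_2) A_3): 23×52 by 52×56 → 23×56, cost 23·52·56 = 66976; cumulative 69368. Total 69368.
Minimum: 8400.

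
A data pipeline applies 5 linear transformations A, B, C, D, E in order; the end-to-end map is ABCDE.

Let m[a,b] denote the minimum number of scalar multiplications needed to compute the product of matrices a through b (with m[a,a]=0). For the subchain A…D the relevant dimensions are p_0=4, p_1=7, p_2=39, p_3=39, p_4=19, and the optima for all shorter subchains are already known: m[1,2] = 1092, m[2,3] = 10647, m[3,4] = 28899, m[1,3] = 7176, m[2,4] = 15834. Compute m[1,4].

m[1,4] = min over k∈[1,3] of m[1,k]+m[k+1,4]+p_{0}·p_k·p_{4}.
k=1: 0 + 15834 + 4·7·19 = 16366; k=2: 1092 + 28899 + 4·39·19 = 32955; k=3: 7176 + 0 + 4·39·19 = 10140.
Minimum: 10140 at k=3.

10140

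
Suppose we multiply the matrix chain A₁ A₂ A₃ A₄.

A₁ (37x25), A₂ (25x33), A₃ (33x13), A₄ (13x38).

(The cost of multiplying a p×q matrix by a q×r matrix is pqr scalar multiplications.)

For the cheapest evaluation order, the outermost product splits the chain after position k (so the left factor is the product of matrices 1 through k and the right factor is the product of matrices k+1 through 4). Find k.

3

Adjacent pairs: A₁A₂ = 37·25·33 = 30525; A₂A₃ = 25·33·13 = 10725; A₃A₄ = 33·13·38 = 16302.
Length 3: A₁..A₃: k=1: 0+10725+37·25·13=22750; k=2: 30525+0+37·33·13=46398 → min 22750 | A₂..A₄: k=2: 0+16302+25·33·38=47652; k=3: 10725+0+25·13·38=23075 → min 23075.
Top-level splits: k=1: (A₁..A₁)·(A₂..A₄) → 0+23075+37·25·38 = 58225; k=2: (A₁..A₂)·(A₃..A₄) → 30525+16302+37·33·38 = 93225; k=3: (A₁..A₃)·(A₄..A₄) → 22750+0+37·13·38 = 41028.
Best split is after A₃, i.e. k = 3.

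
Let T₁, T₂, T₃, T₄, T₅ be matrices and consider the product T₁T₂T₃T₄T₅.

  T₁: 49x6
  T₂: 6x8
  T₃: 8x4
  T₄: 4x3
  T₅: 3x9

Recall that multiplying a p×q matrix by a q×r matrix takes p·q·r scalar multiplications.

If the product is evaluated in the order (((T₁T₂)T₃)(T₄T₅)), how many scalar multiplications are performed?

5792

(T₁T₂): 49×6 by 6×8 → 49×8, cost 49·6·8 = 2352
((T₁T₂)T₃): 49×8 by 8×4 → 49×4, cost 49·8·4 = 1568; cumulative 3920
(T₄T₅): 4×3 by 3×9 → 4×9, cost 4·3·9 = 108
(((T₁T₂)T₃)(T₄T₅)): 49×4 by 4×9 → 49×9, cost 49·4·9 = 1764; cumulative 5792
Total: 5792 scalar multiplications.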